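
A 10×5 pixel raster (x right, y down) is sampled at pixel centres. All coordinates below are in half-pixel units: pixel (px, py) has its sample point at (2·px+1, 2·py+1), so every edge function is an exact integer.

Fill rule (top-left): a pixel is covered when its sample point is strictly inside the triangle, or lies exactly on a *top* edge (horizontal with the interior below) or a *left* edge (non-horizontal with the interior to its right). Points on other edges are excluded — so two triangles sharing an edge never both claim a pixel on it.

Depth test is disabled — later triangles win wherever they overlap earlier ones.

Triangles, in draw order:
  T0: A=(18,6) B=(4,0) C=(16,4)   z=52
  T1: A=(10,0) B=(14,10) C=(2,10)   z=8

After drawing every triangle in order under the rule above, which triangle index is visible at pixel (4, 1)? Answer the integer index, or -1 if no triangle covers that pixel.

T0:
  2·area = 16
  edge (18, 6)→(4, 0): d=(-14,-6) top-left  bias=+0
  edge (4, 0)→(16, 4): d=(12,4) right/bottom  bias=-1
  edge (16, 4)→(18, 6): d=(2,2) right/bottom  bias=-1
    (3,0)@(7, 1): e=[4,0,12] → ·  [on edge]
    (6,0)@(13, 1): e=[40,-24,0] → ·  [on edge]
    (5,1)@(11, 3): e=[0,8,8] → █  [on edge]
    (6,1)@(13, 3): e=[12,0,4] → ·  [on edge]
    (7,1)@(15, 3): e=[24,-8,0] → ·  [on edge]
    (5,2)@(11, 5): e=[-28,32,12] → ·
    (8,2)@(17, 5): e=[8,8,0] → ·  [on edge]
    (9,2)@(19, 5): e=[20,0,-4] → ·  [on edge]
    (9,3)@(19, 7): e=[-8,24,0] → ·  [on edge]
  covered (1 px):
    · · · · · · · · · ·
    · · · · · █ · · · ·
    · · · · · · · · · ·
    · · · · · · · · · ·
    · · · · · · · · · ·
T1:
  2·area = 120
  edge (10, 0)→(14, 10): d=(4,10) right/bottom  bias=-1
  edge (14, 10)→(2, 10): d=(-12,0) right/bottom  bias=-1
  edge (2, 10)→(10, 0): d=(8,-10) top-left  bias=+0
    (4,1)@(9, 3): e=[22,84,14] → █
    (5,1)@(11, 3): e=[2,84,34] → █
    (6,1)@(13, 3): e=[-18,84,54] → ·
    (3,2)@(7, 5): e=[50,60,10] → █
    (6,2)@(13, 5): e=[-10,60,70] → ·
    (2,3)@(5, 7): e=[78,36,6] → █
    (6,3)@(13, 7): e=[-2,36,86] → ·
    (1,4)@(3, 9): e=[106,12,2] → █
    (6,4)@(13, 9): e=[6,12,102] → █
    (7,4)@(15, 9): e=[-14,12,122] → ·
  covered (15 px):
    · · · · · · · · · ·
    · · · · █ █ · · · ·
    · · · █ █ █ · · · ·
    · · █ █ █ █ · · · ·
    · █ █ █ █ █ █ · · ·

Z-buffer (winner per pixel, '.' = empty):
  . . . . . . . . . .
  . . . . 1 1 . . . .
  . . . 1 1 1 . . . .
  . . 1 1 1 1 . . . .
  . 1 1 1 1 1 1 . . .

Final: 1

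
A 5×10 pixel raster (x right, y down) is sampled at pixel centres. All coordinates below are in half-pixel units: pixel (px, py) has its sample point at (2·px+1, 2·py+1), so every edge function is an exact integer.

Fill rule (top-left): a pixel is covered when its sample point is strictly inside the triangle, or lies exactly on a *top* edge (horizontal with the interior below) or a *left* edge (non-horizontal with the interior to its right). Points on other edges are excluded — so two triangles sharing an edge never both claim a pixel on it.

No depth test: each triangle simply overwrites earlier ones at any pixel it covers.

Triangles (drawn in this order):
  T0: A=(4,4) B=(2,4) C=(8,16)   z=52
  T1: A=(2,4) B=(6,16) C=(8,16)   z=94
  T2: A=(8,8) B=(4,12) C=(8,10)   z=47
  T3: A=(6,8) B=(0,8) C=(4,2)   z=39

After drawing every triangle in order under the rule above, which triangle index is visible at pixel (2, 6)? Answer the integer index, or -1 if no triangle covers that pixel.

T0:
  2·area = 24  (B↔C swapped to make it positive)
  edge (4, 4)→(8, 16): d=(4,12) right/bottom  bias=-1
  edge (8, 16)→(2, 4): d=(-6,-12) top-left  bias=+0
  edge (2, 4)→(4, 4): d=(2,0) top-left  bias=+0
    (1,0)@(3, 1): e=[0,30,-6] → .  [on edge]
    (1,2)@(3, 5): e=[16,6,2] → X
    (2,2)@(5, 5): e=[-8,30,2] → .
    (1,3)@(3, 7): e=[24,-6,6] → .
    (2,3)@(5, 7): e=[0,18,6] → .  [on edge]
    (2,4)@(5, 9): e=[8,6,10] → X
    (3,4)@(7, 9): e=[-16,30,10] → .
    (2,5)@(5, 11): e=[16,-6,14] → .
    (3,6)@(7, 13): e=[0,6,18] → .  [on edge]
    (4,9)@(9, 19): e=[0,-6,30] → .  [on edge]
  covered (2 px):
    . . . . .
    . . . . .
    . X . . .
    . . . . .
    . . X . .
    . . . . .
    . . . . .
    . . . . .
    . . . . .
    . . . . .
T1:
  2·area = 24  (B↔C swapped to make it positive)
  edge (2, 4)→(8, 16): d=(6,12) right/bottom  bias=-1
  edge (8, 16)→(6, 16): d=(-2,0) right/bottom  bias=-1
  edge (6, 16)→(2, 4): d=(-4,-12) top-left  bias=+0
    (0,0)@(1, 1): e=[-6,30,0] → .  [on edge]
    (1,3)@(3, 7): e=[6,18,0] → X  [on edge]
    (2,3)@(5, 7): e=[-18,18,24] → .
    (1,4)@(3, 9): e=[18,14,-8] → .
    (2,5)@(5, 11): e=[6,10,8] → X
    (3,5)@(7, 11): e=[-18,10,32] → .
    (2,6)@(5, 13): e=[18,6,0] → X  [on edge]
    (3,6)@(7, 13): e=[-6,6,24] → .
    (2,7)@(5, 15): e=[30,2,-8] → .
    (3,7)@(7, 15): e=[6,2,16] → X
    (4,7)@(9, 15): e=[-18,2,40] → .
    (3,8)@(7, 17): e=[18,-2,8] → .
    (3,9)@(7, 19): e=[30,-6,0] → .  [on edge]
  covered (4 px):
    . . . . .
    . . . . .
    . . . . .
    . X . . .
    . . . . .
    . . X . .
    . . X . .
    . . . X .
    . . . . .
    . . . . .
T2:
  2·area = 8  (B↔C swapped to make it positive)
  edge (8, 8)→(8, 10): d=(0,2) right/bottom  bias=-1
  edge (8, 10)→(4, 12): d=(-4,2) right/bottom  bias=-1
  edge (4, 12)→(8, 8): d=(4,-4) top-left  bias=+0
    (4,3)@(9, 7): e=[-2,10,0] → .  [on edge]
    (3,4)@(7, 9): e=[2,6,0] → X  [on edge]
    (4,4)@(9, 9): e=[-2,2,8] → .
    (2,5)@(5, 11): e=[6,2,0] → X  [on edge]
    (3,5)@(7, 11): e=[2,-2,8] → .
    (1,6)@(3, 13): e=[10,-2,0] → .  [on edge]
    (2,6)@(5, 13): e=[6,-6,8] → .
    (0,7)@(1, 15): e=[14,-6,0] → .  [on edge]
  covered (2 px):
    . . . . .
    . . . . .
    . . . . .
    . . . . .
    . . . X .
    . . X . .
    . . . . .
    . . . . .
    . . . . .
    . . . . .
T3:
  2·area = 36
  edge (6, 8)→(0, 8): d=(-6,0) right/bottom  bias=-1
  edge (0, 8)→(4, 2): d=(4,-6) top-left  bias=+0
  edge (4, 2)→(6, 8): d=(2,6) right/bottom  bias=-1
    (1,2)@(3, 5): e=[18,6,12] → X
    (2,2)@(5, 5): e=[18,18,0] → .  [on edge]
    (0,3)@(1, 7): e=[6,2,28] → X
    (2,3)@(5, 7): e=[6,26,4] → X
    (3,3)@(7, 7): e=[6,38,-8] → .
    (0,4)@(1, 9): e=[-6,10,32] → .
    (1,4)@(3, 9): e=[-6,22,20] → .
    (2,4)@(5, 9): e=[-6,34,8] → .
    (3,5)@(7, 11): e=[-18,54,0] → .  [on edge]
    (4,8)@(9, 17): e=[-54,90,0] → .  [on edge]
  covered (4 px):
    . . . . .
    . . . . .
    . X . . .
    X X X . .
    . . . . .
    . . . . .
    . . . . .
    . . . . .
    . . . . .
    . . . . .

Z-buffer (winner per pixel, '.' = empty):
  . . . . .
  . . . . .
  . 3 . . .
  3 3 3 . .
  . . 0 2 .
  . . 2 . .
  . . 1 . .
  . . . 1 .
  . . . . .
  . . . . .

Result: 1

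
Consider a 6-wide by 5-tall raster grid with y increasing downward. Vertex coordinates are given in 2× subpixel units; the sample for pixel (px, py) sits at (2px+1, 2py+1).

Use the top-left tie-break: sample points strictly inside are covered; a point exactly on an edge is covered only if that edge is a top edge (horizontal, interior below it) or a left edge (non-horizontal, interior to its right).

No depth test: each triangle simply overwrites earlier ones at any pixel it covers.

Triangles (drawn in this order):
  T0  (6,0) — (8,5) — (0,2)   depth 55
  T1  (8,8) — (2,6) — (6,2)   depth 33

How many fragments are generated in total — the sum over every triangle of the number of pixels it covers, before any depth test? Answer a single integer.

T0:
  2·area = 34
  edge (6, 0)→(8, 5): d=(2,5) right/bottom  bias=-1
  edge (8, 5)→(0, 2): d=(-8,-3) top-left  bias=+0
  edge (0, 2)→(6, 0): d=(6,-2) top-left  bias=+0
    (1,0)@(3, 1): e=[17,17,0] → #  [on edge]
    (2,0)@(5, 1): e=[7,23,4] → #
    (3,0)@(7, 1): e=[-3,29,8] → ·
    (1,1)@(3, 3): e=[21,1,12] → #
    (3,1)@(7, 3): e=[1,13,20] → #
    (4,1)@(9, 3): e=[-9,19,24] → ·
    (1,2)@(3, 5): e=[25,-15,24] → ·
    (2,2)@(5, 5): e=[15,-9,28] → ·
    (3,2)@(7, 5): e=[5,-3,32] → ·
  covered (5 px):
    · # # · · ·
    · # # # · ·
    · · · · · ·
    · · · · · ·
    · · · · · ·
T1:
  2·area = 32
  edge (8, 8)→(2, 6): d=(-6,-2) top-left  bias=+0
  edge (2, 6)→(6, 2): d=(4,-4) top-left  bias=+0
  edge (6, 2)→(8, 8): d=(2,6) right/bottom  bias=-1
    (3,0)@(7, 1): e=[40,0,-8] → ·  [on edge]
    (2,1)@(5, 3): e=[24,0,8] → #  [on edge]
    (3,1)@(7, 3): e=[28,8,-4] → ·
    (1,2)@(3, 5): e=[8,0,24] → #  [on edge]
    (3,2)@(7, 5): e=[16,16,0] → ·  [on edge]
    (0,3)@(1, 7): e=[-8,0,40] → ·  [on edge]
    (1,3)@(3, 7): e=[-4,8,28] → ·
    (2,3)@(5, 7): e=[0,16,16] → #  [on edge]
    (3,3)@(7, 7): e=[4,24,4] → #
    (4,3)@(9, 7): e=[8,32,-8] → ·
    (2,4)@(5, 9): e=[-12,24,20] → ·
    (3,4)@(7, 9): e=[-8,32,8] → ·
    (5,4)@(11, 9): e=[0,48,-16] → ·  [on edge]
  covered (5 px):
    · · · · · ·
    · · # · · ·
    · # # · · ·
    · · # # · ·
    · · · · · ·

Result: 10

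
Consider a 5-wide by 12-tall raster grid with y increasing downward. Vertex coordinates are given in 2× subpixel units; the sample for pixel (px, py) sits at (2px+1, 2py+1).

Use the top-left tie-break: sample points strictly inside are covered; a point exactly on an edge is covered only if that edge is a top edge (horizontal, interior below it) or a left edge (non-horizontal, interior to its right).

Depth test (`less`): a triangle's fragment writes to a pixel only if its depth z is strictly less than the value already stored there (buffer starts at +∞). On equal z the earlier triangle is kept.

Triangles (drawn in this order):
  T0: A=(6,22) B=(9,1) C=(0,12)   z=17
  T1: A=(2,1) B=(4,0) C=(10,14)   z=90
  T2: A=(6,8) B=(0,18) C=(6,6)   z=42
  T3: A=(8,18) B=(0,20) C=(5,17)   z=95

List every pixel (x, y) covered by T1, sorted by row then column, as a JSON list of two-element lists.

T0:
  2·area = 156  (B↔C swapped to make it positive)
  edge (6, 22)→(0, 12): d=(-6,-10) top-left  bias=+0
  edge (0, 12)→(9, 1): d=(9,-11) top-left  bias=+0
  edge (9, 1)→(6, 22): d=(-3,21) right/bottom  bias=-1
    (4,0)@(9, 1): e=[156,0,0] → ·  [on edge]
    (3,2)@(7, 5): e=[112,14,30] → █
    (4,2)@(9, 5): e=[132,36,-12] → ·
    (2,3)@(5, 7): e=[80,10,66] → █
    (4,3)@(9, 7): e=[120,54,-18] → ·
    (1,4)@(3, 9): e=[48,6,102] → █
    (4,4)@(9, 9): e=[108,72,-24] → ·
    (0,5)@(1, 11): e=[16,2,138] → █
    (4,5)@(9, 11): e=[96,90,-30] → ·
    (0,6)@(1, 13): e=[4,20,132] → █
    (4,6)@(9, 13): e=[84,108,-36] → ·
    (0,7)@(1, 15): e=[-8,38,126] → ·
    (3,7)@(7, 15): e=[52,104,0] → ·  [on edge]
    (1,8)@(3, 17): e=[0,78,78] → █  [on edge]
  covered (19 px):
    · · · · ·
    · · · · ·
    · · · █ ·
    · · █ █ ·
    · █ █ █ ·
    █ █ █ █ ·
    █ █ █ █ ·
    · █ █ · ·
    · █ █ · ·
    · · █ · ·
    · · · · ·
    · · · · ·
T1:
  2·area = 34
  edge (2, 1)→(4, 0): d=(2,-1) top-left  bias=+0
  edge (4, 0)→(10, 14): d=(6,14) right/bottom  bias=-1
  edge (10, 14)→(2, 1): d=(-8,-13) top-left  bias=+0
    (1,0)@(3, 1): e=[1,20,13] → █
    (2,0)@(5, 1): e=[3,-8,39] → ·
    (1,1)@(3, 3): e=[5,32,-3] → ·
    (2,1)@(5, 3): e=[7,4,23] → █
    (3,1)@(7, 3): e=[9,-24,49] → ·
    (2,2)@(5, 5): e=[11,16,7] → █
    (3,2)@(7, 5): e=[13,-12,33] → ·
    (2,3)@(5, 7): e=[15,28,-9] → ·
    (3,3)@(7, 7): e=[17,0,17] → ·  [on edge]
    (3,4)@(7, 9): e=[21,12,1] → █
    (4,4)@(9, 9): e=[23,-16,27] → ·
    (3,5)@(7, 11): e=[25,24,-15] → ·
  covered (4 px):
    · █ · · ·
    · · █ · ·
    · · █ · ·
    · · · · ·
    · · · █ ·
    · · · · ·
    · · · · ·
    · · · · ·
    · · · · ·
    · · · · ·
    · · · · ·
    · · · · ·
T2:
  2·area = 12
  edge (6, 8)→(0, 18): d=(-6,10) right/bottom  bias=-1
  edge (0, 18)→(6, 6): d=(6,-12) top-left  bias=+0
  edge (6, 6)→(6, 8): d=(0,2) right/bottom  bias=-1
    (4,1)@(9, 3): e=[0,18,-6] → ·  [on edge]
    (2,4)@(5, 9): e=[4,6,2] → █
    (3,4)@(7, 9): e=[-16,30,-2] → ·
    (2,5)@(5, 11): e=[-8,18,2] → ·
    (1,6)@(3, 13): e=[0,6,6] → ·  [on edge]
  covered (1 px):
    · · · · ·
    · · · · ·
    · · · · ·
    · · · · ·
    · · █ · ·
    · · · · ·
    · · · · ·
    · · · · ·
    · · · · ·
    · · · · ·
    · · · · ·
    · · · · ·
T3:
  2·area = 14
  edge (8, 18)→(0, 20): d=(-8,2) right/bottom  bias=-1
  edge (0, 20)→(5, 17): d=(5,-3) top-left  bias=+0
  edge (5, 17)→(8, 18): d=(3,1) right/bottom  bias=-1
    (2,8)@(5, 17): e=[14,0,0] → ·  [on edge]
    (1,9)@(3, 19): e=[2,4,8] → █
    (2,9)@(5, 19): e=[-2,10,6] → ·
    (1,10)@(3, 21): e=[-14,14,14] → ·
  covered (1 px):
    · · · · ·
    · · · · ·
    · · · · ·
    · · · · ·
    · · · · ·
    · · · · ·
    · · · · ·
    · · · · ·
    · · · · ·
    · █ · · ·
    · · · · ·
    · · · · ·

Answer: [[1,0],[2,1],[2,2],[3,4]]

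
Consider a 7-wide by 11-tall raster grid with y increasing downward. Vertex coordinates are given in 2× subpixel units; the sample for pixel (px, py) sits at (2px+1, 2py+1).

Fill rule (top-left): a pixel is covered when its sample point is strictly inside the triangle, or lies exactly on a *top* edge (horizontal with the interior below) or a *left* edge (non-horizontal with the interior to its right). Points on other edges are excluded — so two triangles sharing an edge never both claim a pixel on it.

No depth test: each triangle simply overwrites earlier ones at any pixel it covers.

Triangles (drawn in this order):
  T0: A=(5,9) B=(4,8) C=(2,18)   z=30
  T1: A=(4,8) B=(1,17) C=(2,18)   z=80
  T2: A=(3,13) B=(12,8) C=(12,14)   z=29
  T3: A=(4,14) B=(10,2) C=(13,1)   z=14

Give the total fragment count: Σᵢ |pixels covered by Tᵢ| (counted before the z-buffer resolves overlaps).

T0:
  2·area = 12  (B↔C swapped to make it positive)
  edge (5, 9)→(2, 18): d=(-3,9) right/bottom  bias=-1
  edge (2, 18)→(4, 8): d=(2,-10) top-left  bias=+0
  edge (4, 8)→(5, 9): d=(1,1) right/bottom  bias=-1
    (2,1)@(5, 3): e=[18,0,-6] → ·  [on edge]
    (3,1)@(7, 3): e=[0,20,-8] → ·  [on edge]
    (0,2)@(1, 5): e=[48,-36,0] → ·  [on edge]
    (1,3)@(3, 7): e=[24,-12,0] → ·  [on edge]
    (2,4)@(5, 9): e=[0,12,0] → ·  [on edge]
    (3,5)@(7, 11): e=[-24,36,0] → ·  [on edge]
    (1,6)@(3, 13): e=[6,0,6] → #  [on edge]
    (2,6)@(5, 13): e=[-12,20,4] → ·
    (4,6)@(9, 13): e=[-48,60,0] → ·  [on edge]
    (1,7)@(3, 15): e=[0,4,8] → ·  [on edge]
    (5,7)@(11, 15): e=[-72,84,0] → ·  [on edge]
    (6,8)@(13, 17): e=[-96,108,0] → ·  [on edge]
    (0,10)@(1, 21): e=[0,-4,16] → ·  [on edge]
  covered (1 px):
    · · · · · · ·
    · · · · · · ·
    · · · · · · ·
    · · · · · · ·
    · · · · · · ·
    · · · · · · ·
    · # · · · · ·
    · · · · · · ·
    · · · · · · ·
    · · · · · · ·
    · · · · · · ·
T1:
  2·area = 12  (B↔C swapped to make it positive)
  edge (4, 8)→(2, 18): d=(-2,10) right/bottom  bias=-1
  edge (2, 18)→(1, 17): d=(-1,-1) top-left  bias=+0
  edge (1, 17)→(4, 8): d=(3,-9) top-left  bias=+0
    (2,1)@(5, 3): e=[0,18,-6] → ·  [on edge]
    (2,2)@(5, 5): e=[-4,16,0] → ·  [on edge]
    (1,5)@(3, 11): e=[4,8,0] → #  [on edge]
    (2,5)@(5, 11): e=[-16,10,18] → ·
    (1,6)@(3, 13): e=[0,6,6] → ·  [on edge]
    (0,8)@(1, 17): e=[12,0,0] → #  [on edge]
    (1,8)@(3, 17): e=[-8,2,18] → ·
    (0,9)@(1, 19): e=[8,-2,6] → ·
    (1,9)@(3, 19): e=[-12,0,24] → ·  [on edge]
    (2,10)@(5, 21): e=[-36,0,48] → ·  [on edge]
  covered (2 px):
    · · · · · · ·
    · · · · · · ·
    · · · · · · ·
    · · · · · · ·
    · · · · · · ·
    · # · · · · ·
    · · · · · · ·
    · · · · · · ·
    # · · · · · ·
    · · · · · · ·
    · · · · · · ·
T2:
  2·area = 54
  edge (3, 13)→(12, 8): d=(9,-5) top-left  bias=+0
  edge (12, 8)→(12, 14): d=(0,6) right/bottom  bias=-1
  edge (12, 14)→(3, 13): d=(-9,-1) top-left  bias=+0
    (5,4)@(11, 9): e=[4,6,44] → #
    (6,4)@(13, 9): e=[14,-6,46] → ·
    (3,5)@(7, 11): e=[2,30,22] → #
    (4,5)@(9, 11): e=[12,18,24] → #
    (6,5)@(13, 11): e=[32,-6,28] → ·
    (1,6)@(3, 13): e=[0,54,0] → #  [on edge]
    (2,6)@(5, 13): e=[10,42,2] → #
    (6,6)@(13, 13): e=[50,-6,10] → ·
    (1,7)@(3, 15): e=[18,54,-18] → ·
    (2,7)@(5, 15): e=[28,42,-16] → ·
    (3,7)@(7, 15): e=[38,30,-14] → ·
    (4,7)@(9, 15): e=[48,18,-12] → ·
  covered (9 px):
    · · · · · · ·
    · · · · · · ·
    · · · · · · ·
    · · · · · · ·
    · · · · · # ·
    · · · # # # ·
    · # # # # # ·
    · · · · · · ·
    · · · · · · ·
    · · · · · · ·
    · · · · · · ·
T3:
  2·area = 30
  edge (4, 14)→(10, 2): d=(6,-12) top-left  bias=+0
  edge (10, 2)→(13, 1): d=(3,-1) top-left  bias=+0
  edge (13, 1)→(4, 14): d=(-9,13) right/bottom  bias=-1
    (6,0)@(13, 1): e=[30,0,0] → ·  [on edge]
    (3,1)@(7, 3): e=[-30,0,60] → ·  [on edge]
    (5,1)@(11, 3): e=[18,4,8] → #
    (6,1)@(13, 3): e=[42,6,-18] → ·
    (0,2)@(1, 5): e=[-90,0,120] → ·  [on edge]
    (4,2)@(9, 5): e=[6,8,16] → #
    (5,2)@(11, 5): e=[30,10,-10] → ·
    (4,3)@(9, 7): e=[18,14,-2] → ·
    (3,4)@(7, 9): e=[6,18,6] → #
    (4,4)@(9, 9): e=[30,20,-20] → ·
    (3,5)@(7, 11): e=[18,24,-12] → ·
  covered (3 px):
    · · · · · · ·
    · · · · · # ·
    · · · · # · ·
    · · · · · · ·
    · · · # · · ·
    · · · · · · ·
    · · · · · · ·
    · · · · · · ·
    · · · · · · ·
    · · · · · · ·
    · · · · · · ·

Result: 15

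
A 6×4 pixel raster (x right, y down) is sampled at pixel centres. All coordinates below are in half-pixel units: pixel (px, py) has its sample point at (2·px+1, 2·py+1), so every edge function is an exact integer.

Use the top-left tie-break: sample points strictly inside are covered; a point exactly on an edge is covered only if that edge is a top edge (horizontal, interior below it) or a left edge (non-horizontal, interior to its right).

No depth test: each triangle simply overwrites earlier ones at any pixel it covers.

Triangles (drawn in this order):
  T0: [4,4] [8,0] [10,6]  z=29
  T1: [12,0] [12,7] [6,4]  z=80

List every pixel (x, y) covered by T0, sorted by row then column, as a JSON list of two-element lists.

T0:
  2·area = 32
  edge (4, 4)→(8, 0): d=(4,-4) top-left  bias=+0
  edge (8, 0)→(10, 6): d=(2,6) right/bottom  bias=-1
  edge (10, 6)→(4, 4): d=(-6,-2) top-left  bias=+0
    (3,0)@(7, 1): e=[0,8,24] → #  [on edge]
    (4,0)@(9, 1): e=[8,-4,28] → ·
    (0,1)@(1, 3): e=[-16,48,0] → ·  [on edge]
    (2,1)@(5, 3): e=[0,24,8] → #  [on edge]
    (4,1)@(9, 3): e=[16,0,16] → ·  [on edge]
    (1,2)@(3, 5): e=[0,40,-8] → ·  [on edge]
    (2,2)@(5, 5): e=[8,28,-4] → ·
    (3,2)@(7, 5): e=[16,16,0] → #  [on edge]
    (4,2)@(9, 5): e=[24,4,4] → #
    (5,2)@(11, 5): e=[32,-8,8] → ·
    (0,3)@(1, 7): e=[0,56,-24] → ·  [on edge]
    (3,3)@(7, 7): e=[24,20,-12] → ·
  covered (5 px):
    · · · # · ·
    · · # # · ·
    · · · # # ·
    · · · · · ·
T1:
  2·area = 42
  edge (12, 0)→(12, 7): d=(0,7) right/bottom  bias=-1
  edge (12, 7)→(6, 4): d=(-6,-3) top-left  bias=+0
  edge (6, 4)→(12, 0): d=(6,-4) top-left  bias=+0
    (5,0)@(11, 1): e=[7,33,2] → #
    (4,1)@(9, 3): e=[21,15,6] → #
    (4,2)@(9, 5): e=[21,3,18] → #
    (4,3)@(9, 7): e=[21,-9,30] → ·
    (5,3)@(11, 7): e=[7,-3,38] → ·
  covered (5 px):
    · · · · · #
    · · · · # #
    · · · · # #
    · · · · · ·

Final: [[3,0],[2,1],[3,1],[3,2],[4,2]]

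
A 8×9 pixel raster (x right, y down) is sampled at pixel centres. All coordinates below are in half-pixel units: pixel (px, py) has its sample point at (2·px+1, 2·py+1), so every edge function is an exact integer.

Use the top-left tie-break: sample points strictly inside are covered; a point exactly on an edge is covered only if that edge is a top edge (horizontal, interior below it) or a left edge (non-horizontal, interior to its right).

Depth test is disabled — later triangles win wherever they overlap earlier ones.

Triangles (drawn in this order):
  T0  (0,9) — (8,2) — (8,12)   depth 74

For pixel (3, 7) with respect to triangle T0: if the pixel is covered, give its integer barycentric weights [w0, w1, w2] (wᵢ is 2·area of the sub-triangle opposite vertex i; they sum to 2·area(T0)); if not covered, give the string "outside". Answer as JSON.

T0:
  2·area = 80
  edge (0, 9)→(8, 2): d=(8,-7) top-left  bias=+0
  edge (8, 2)→(8, 12): d=(0,10) right/bottom  bias=-1
  edge (8, 12)→(0, 9): d=(-8,-3) top-left  bias=+0
    (3,1)@(7, 3): e=[1,10,69] → #
    (4,1)@(9, 3): e=[15,-10,75] → ·
    (2,2)@(5, 5): e=[3,30,47] → #
    (4,2)@(9, 5): e=[31,-10,59] → ·
    (1,3)@(3, 7): e=[5,50,25] → #
    (4,3)@(9, 7): e=[47,-10,43] → ·
    (0,4)@(1, 9): e=[7,70,3] → #
    (4,4)@(9, 9): e=[63,-10,27] → ·
    (0,5)@(1, 11): e=[23,70,-13] → ·
    (1,5)@(3, 11): e=[37,50,-7] → ·
    (2,5)@(5, 11): e=[51,30,-1] → ·
    (3,5)@(7, 11): e=[65,10,5] → #
  covered (11 px):
    · · · · · · · ·
    · · · # · · · ·
    · · # # · · · ·
    · # # # · · · ·
    # # # # · · · ·
    · · · # · · · ·
    · · · · · · · ·
    · · · · · · · ·
    · · · · · · · ·

Final: "outside"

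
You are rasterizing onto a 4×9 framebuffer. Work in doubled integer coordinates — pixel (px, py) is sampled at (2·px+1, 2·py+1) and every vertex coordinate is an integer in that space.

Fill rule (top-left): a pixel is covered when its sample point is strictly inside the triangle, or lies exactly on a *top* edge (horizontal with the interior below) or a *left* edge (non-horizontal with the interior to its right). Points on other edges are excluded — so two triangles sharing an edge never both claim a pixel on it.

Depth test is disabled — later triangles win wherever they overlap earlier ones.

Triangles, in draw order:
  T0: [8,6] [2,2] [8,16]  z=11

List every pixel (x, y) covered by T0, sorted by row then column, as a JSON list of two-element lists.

T0:
  2·area = 60  (B↔C swapped to make it positive)
  edge (8, 6)→(8, 16): d=(0,10) right/bottom  bias=-1
  edge (8, 16)→(2, 2): d=(-6,-14) top-left  bias=+0
  edge (2, 2)→(8, 6): d=(6,4) right/bottom  bias=-1
    (1,1)@(3, 3): e=[50,8,2] → X
    (2,1)@(5, 3): e=[30,36,-6] → .
    (1,2)@(3, 5): e=[50,-4,14] → .
    (2,2)@(5, 5): e=[30,24,6] → X
    (3,2)@(7, 5): e=[10,52,-2] → .
    (2,3)@(5, 7): e=[30,12,18] → X
    (3,3)@(7, 7): e=[10,40,10] → X
    (2,4)@(5, 9): e=[30,0,30] → X  [on edge]
    (2,5)@(5, 11): e=[30,-12,42] → .
    (3,5)@(7, 11): e=[10,16,34] → X
    (3,6)@(7, 13): e=[10,4,46] → X
    (3,7)@(7, 15): e=[10,-8,58] → .
  covered (8 px):
    . . . .
    . X . .
    . . X .
    . . X X
    . . X X
    . . . X
    . . . X
    . . . .
    . . . .

Result: [[1,1],[2,2],[2,3],[3,3],[2,4],[3,4],[3,5],[3,6]]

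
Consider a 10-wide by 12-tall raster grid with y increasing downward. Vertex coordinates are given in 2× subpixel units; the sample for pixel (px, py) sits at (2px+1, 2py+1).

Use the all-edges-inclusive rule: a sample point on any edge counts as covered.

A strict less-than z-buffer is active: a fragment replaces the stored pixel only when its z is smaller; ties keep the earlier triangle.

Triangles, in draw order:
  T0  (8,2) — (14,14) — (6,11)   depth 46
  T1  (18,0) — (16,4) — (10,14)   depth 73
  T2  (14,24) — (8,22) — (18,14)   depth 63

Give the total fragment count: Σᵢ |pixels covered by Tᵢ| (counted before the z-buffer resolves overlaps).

T0:
  2·area = 78
  edge (8, 2)→(14, 14): d=(6,12) inclusive
  edge (14, 14)→(6, 11): d=(-8,-3) inclusive
  edge (6, 11)→(8, 2): d=(2,-9) inclusive
    (4,2)@(9, 5): e=[6,57,15] → █
    (5,2)@(11, 5): e=[-18,63,33] → ·
    (3,3)@(7, 7): e=[42,35,1] → █
    (5,3)@(11, 7): e=[-6,47,37] → ·
    (3,4)@(7, 9): e=[54,19,5] → █
    (5,4)@(11, 9): e=[6,31,41] → █
    (6,4)@(13, 9): e=[-18,37,59] → ·
    (3,5)@(7, 11): e=[66,3,9] → █
    (6,5)@(13, 11): e=[-6,21,63] → ·
    (3,6)@(7, 13): e=[78,-13,13] → ·
    (4,6)@(9, 13): e=[54,-7,31] → ·
    (5,6)@(11, 13): e=[30,-1,49] → ·
  covered (10 px):
    · · · · · · · · · ·
    · · · · · · · · · ·
    · · · · █ · · · · ·
    · · · █ █ · · · · ·
    · · · █ █ █ · · · ·
    · · · █ █ █ · · · ·
    · · · · · · █ · · ·
    · · · · · · · · · ·
    · · · · · · · · · ·
    · · · · · · · · · ·
    · · · · · · · · · ·
    · · · · · · · · · ·
T1:
  2·area = 4
  edge (18, 0)→(16, 4): d=(-2,4) inclusive
  edge (16, 4)→(10, 14): d=(-6,10) inclusive
  edge (10, 14)→(18, 0): d=(8,-14) inclusive
    (6,4)@(13, 9): e=[2,0,2] → █  [on edge]
    (7,4)@(15, 9): e=[-6,-20,30] → ·
    (6,5)@(13, 11): e=[-2,-12,18] → ·
    (3,9)@(7, 19): e=[6,0,-2] → ·  [on edge]
  covered (1 px):
    · · · · · · · · · ·
    · · · · · · · · · ·
    · · · · · · · · · ·
    · · · · · · · · · ·
    · · · · · · █ · · ·
    · · · · · · · · · ·
    · · · · · · · · · ·
    · · · · · · · · · ·
    · · · · · · · · · ·
    · · · · · · · · · ·
    · · · · · · · · · ·
    · · · · · · · · · ·
T2:
  2·area = 68
  edge (14, 24)→(8, 22): d=(-6,-2) inclusive
  edge (8, 22)→(18, 14): d=(10,-8) inclusive
  edge (18, 14)→(14, 24): d=(-4,10) inclusive
    (8,7)@(17, 15): e=[60,2,6] → █
    (9,7)@(19, 15): e=[64,18,-14] → ·
    (7,8)@(15, 17): e=[44,6,18] → █
    (8,8)@(17, 17): e=[48,22,-2] → ·
    (6,9)@(13, 19): e=[28,10,30] → █
    (8,9)@(17, 19): e=[36,42,-10] → ·
    (2,10)@(5, 21): e=[0,-34,102] → ·  [on edge]
    (5,10)@(11, 21): e=[12,14,42] → █
    (8,10)@(17, 21): e=[24,62,-18] → ·
    (5,11)@(11, 23): e=[0,34,34] → █  [on edge]
    (7,11)@(15, 23): e=[8,66,-6] → ·
  covered (9 px):
    · · · · · · · · · ·
    · · · · · · · · · ·
    · · · · · · · · · ·
    · · · · · · · · · ·
    · · · · · · · · · ·
    · · · · · · · · · ·
    · · · · · · · · · ·
    · · · · · · · · █ ·
    · · · · · · · █ · ·
    · · · · · · █ █ · ·
    · · · · · █ █ █ · ·
    · · · · · █ █ · · ·

Final: 20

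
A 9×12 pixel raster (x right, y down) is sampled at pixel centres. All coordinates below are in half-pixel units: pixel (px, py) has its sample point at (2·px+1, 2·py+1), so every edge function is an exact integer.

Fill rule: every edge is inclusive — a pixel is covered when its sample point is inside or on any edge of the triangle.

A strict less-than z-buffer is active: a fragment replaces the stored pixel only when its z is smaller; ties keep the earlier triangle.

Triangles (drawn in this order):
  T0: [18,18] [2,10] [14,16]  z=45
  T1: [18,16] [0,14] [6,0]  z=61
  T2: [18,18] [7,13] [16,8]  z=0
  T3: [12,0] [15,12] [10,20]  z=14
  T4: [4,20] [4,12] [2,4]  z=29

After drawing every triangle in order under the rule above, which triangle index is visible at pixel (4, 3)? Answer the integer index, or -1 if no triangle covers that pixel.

T0:
  degenerate (2·area = 0) — covers nothing
T1:
  2·area = 264
  edge (18, 16)→(0, 14): d=(-18,-2) inclusive
  edge (0, 14)→(6, 0): d=(6,-14) inclusive
  edge (6, 0)→(18, 16): d=(12,16) inclusive
    (2,1)@(5, 3): e=[208,4,52] → X
    (3,1)@(7, 3): e=[212,32,20] → X
    (4,1)@(9, 3): e=[216,60,-12] → .
    (2,2)@(5, 5): e=[172,16,76] → X
    (4,2)@(9, 5): e=[180,72,12] → X
    (5,2)@(11, 5): e=[184,100,-20] → .
    (1,3)@(3, 7): e=[132,0,132] → X  [on edge]
    (5,3)@(11, 7): e=[148,112,4] → X
    (6,3)@(13, 7): e=[152,140,-28] → .
    (1,4)@(3, 9): e=[96,12,156] → X
    (6,4)@(13, 9): e=[116,152,-4] → .
    (1,5)@(3, 11): e=[60,24,180] → X
    (4,7)@(9, 15): e=[0,132,132] → X  [on edge]
  covered (34 px):
    . . . . . . . . .
    . . X X . . . . .
    . . X X X . . . .
    . X X X X X . . .
    . X X X X X . . .
    . X X X X X X . .
    X X X X X X X X .
    . . . . X X X X X
    . . . . . . . . .
    . . . . . . . . .
    . . . . . . . . .
    . . . . . . . . .
T2:
  2·area = 100
  edge (18, 18)→(7, 13): d=(-11,-5) inclusive
  edge (7, 13)→(16, 8): d=(9,-5) inclusive
  edge (16, 8)→(18, 18): d=(2,10) inclusive
    (7,1)@(15, 3): e=[150,-50,0] → .  [on edge]
    (7,4)@(15, 9): e=[84,4,12] → X
    (8,4)@(17, 9): e=[94,14,-8] → .
    (5,5)@(11, 11): e=[42,2,56] → X
    (6,5)@(13, 11): e=[52,12,36] → X
    (8,5)@(17, 11): e=[72,32,-4] → .
    (3,6)@(7, 13): e=[0,0,100] → X  [on edge]
    (4,6)@(9, 13): e=[10,10,80] → X
    (8,6)@(17, 13): e=[50,50,0] → X  [on edge]
    (3,7)@(7, 15): e=[-22,18,104] → .
    (4,7)@(9, 15): e=[-12,28,84] → .
    (5,7)@(11, 15): e=[-2,38,64] → .
  covered (14 px):
    . . . . . . . . .
    . . . . . . . . .
    . . . . . . . . .
    . . . . . . . . .
    . . . . . . . X .
    . . . . . X X X .
    . . . X X X X X X
    . . . . . . X X X
    . . . . . . . . X
    . . . . . . . . .
    . . . . . . . . .
    . . . . . . . . .
T3:
  2·area = 84
  edge (12, 0)→(15, 12): d=(3,12) inclusive
  edge (15, 12)→(10, 20): d=(-5,8) inclusive
  edge (10, 20)→(12, 0): d=(2,-20) inclusive
    (6,2)@(13, 5): e=[3,51,30] → X
    (7,2)@(15, 5): e=[-21,35,70] → .
    (6,3)@(13, 7): e=[9,41,34] → X
    (7,3)@(15, 7): e=[-15,25,74] → .
    (6,4)@(13, 9): e=[15,31,38] → X
    (7,4)@(15, 9): e=[-9,15,78] → .
    (5,5)@(11, 11): e=[45,37,2] → X
    (7,5)@(15, 11): e=[-3,5,82] → .
    (5,6)@(11, 13): e=[51,27,6] → X
    (7,6)@(15, 13): e=[3,-5,86] → .
    (5,7)@(11, 15): e=[57,17,10] → X
    (7,7)@(15, 15): e=[9,-15,90] → .
  covered (10 px):
    . . . . . . . . .
    . . . . . . . . .
    . . . . . . X . .
    . . . . . . X . .
    . . . . . . X . .
    . . . . . X X . .
    . . . . . X X . .
    . . . . . X X . .
    . . . . . X . . .
    . . . . . . . . .
    . . . . . . . . .
    . . . . . . . . .
T4:
  2·area = 16  (B↔C swapped to make it positive)
  edge (4, 20)→(2, 4): d=(-2,-16) inclusive
  edge (2, 4)→(4, 12): d=(2,8) inclusive
  edge (4, 12)→(4, 20): d=(0,8) inclusive
    (1,4)@(3, 9): e=[6,2,8] → X
    (2,4)@(5, 9): e=[38,-14,-8] → .
    (1,5)@(3, 11): e=[2,6,8] → X
    (2,5)@(5, 11): e=[34,-10,-8] → .
    (1,6)@(3, 13): e=[-2,10,8] → .
  covered (2 px):
    . . . . . . . . .
    . . . . . . . . .
    . . . . . . . . .
    . . . . . . . . .
    . X . . . . . . .
    . X . . . . . . .
    . . . . . . . . .
    . . . . . . . . .
    . . . . . . . . .
    . . . . . . . . .
    . . . . . . . . .
    . . . . . . . . .

Z-buffer (winner per pixel, '.' = empty):
  . . . . . . . . .
  . . 1 1 . . . . .
  . . 1 1 1 . 3 . .
  . 1 1 1 1 1 3 . .
  . 4 1 1 1 1 3 2 .
  . 4 1 1 1 2 2 2 .
  1 1 1 2 2 2 2 2 2
  . . . . 1 3 2 2 2
  . . . . . 3 . . 2
  . . . . . . . . .
  . . . . . . . . .
  . . . . . . . . .

Result: 1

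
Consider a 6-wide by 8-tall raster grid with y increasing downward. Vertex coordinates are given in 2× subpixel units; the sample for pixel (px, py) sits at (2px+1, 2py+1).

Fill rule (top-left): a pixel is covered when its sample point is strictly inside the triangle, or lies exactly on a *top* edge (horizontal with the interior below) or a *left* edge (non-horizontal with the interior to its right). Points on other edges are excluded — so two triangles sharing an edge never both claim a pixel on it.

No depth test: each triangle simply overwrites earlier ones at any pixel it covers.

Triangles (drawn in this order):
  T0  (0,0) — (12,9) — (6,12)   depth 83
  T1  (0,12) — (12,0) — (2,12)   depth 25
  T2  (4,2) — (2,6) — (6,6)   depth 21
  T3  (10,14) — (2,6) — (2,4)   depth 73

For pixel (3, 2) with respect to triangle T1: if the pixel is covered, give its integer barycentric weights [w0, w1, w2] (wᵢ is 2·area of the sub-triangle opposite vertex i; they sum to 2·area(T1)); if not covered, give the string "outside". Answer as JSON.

T0:
  2·area = 90
  edge (0, 0)→(12, 9): d=(12,9) right/bottom  bias=-1
  edge (12, 9)→(6, 12): d=(-6,3) right/bottom  bias=-1
  edge (6, 12)→(0, 0): d=(-6,-12) top-left  bias=+0
    (0,0)@(1, 1): e=[3,81,6] → █
    (1,0)@(3, 1): e=[-15,75,30] → ·
    (0,1)@(1, 3): e=[27,69,-6] → ·
    (1,1)@(3, 3): e=[9,63,18] → █
    (2,1)@(5, 3): e=[-9,57,42] → ·
    (1,2)@(3, 5): e=[33,51,6] → █
    (2,2)@(5, 5): e=[15,45,30] → █
    (3,2)@(7, 5): e=[-3,39,54] → ·
    (1,3)@(3, 7): e=[57,39,-6] → ·
    (2,3)@(5, 7): e=[39,33,18] → █
    (3,3)@(7, 7): e=[21,27,42] → █
    (4,3)@(9, 7): e=[3,21,66] → █
  covered (12 px):
    █ · · · · ·
    · █ · · · ·
    · █ █ · · ·
    · · █ █ █ ·
    · · █ █ █ █
    · · · █ · ·
    · · · · · ·
    · · · · · ·
T1:
  2·area = 24
  edge (0, 12)→(12, 0): d=(12,-12) top-left  bias=+0
  edge (12, 0)→(2, 12): d=(-10,12) right/bottom  bias=-1
  edge (2, 12)→(0, 12): d=(-2,0) right/bottom  bias=-1
    (5,0)@(11, 1): e=[0,2,22] → █  [on edge]
    (4,1)@(9, 3): e=[0,6,18] → █  [on edge]
    (5,1)@(11, 3): e=[24,-18,18] → ·
    (3,2)@(7, 5): e=[0,10,14] → █  [on edge]
    (4,2)@(9, 5): e=[24,-14,14] → ·
    (2,3)@(5, 7): e=[0,14,10] → █  [on edge]
    (3,3)@(7, 7): e=[24,-10,10] → ·
    (1,4)@(3, 9): e=[0,18,6] → █  [on edge]
    (2,4)@(5, 9): e=[24,-6,6] → ·
    (0,5)@(1, 11): e=[0,22,2] → █  [on edge]
    (1,5)@(3, 11): e=[24,-2,2] → ·
    (0,6)@(1, 13): e=[24,2,-2] → ·
  covered (6 px):
    · · · · · █
    · · · · █ ·
    · · · █ · ·
    · · █ · · ·
    · █ · · · ·
    █ · · · · ·
    · · · · · ·
    · · · · · ·
T2:
  2·area = 16  (B↔C swapped to make it positive)
  edge (4, 2)→(6, 6): d=(2,4) right/bottom  bias=-1
  edge (6, 6)→(2, 6): d=(-4,0) right/bottom  bias=-1
  edge (2, 6)→(4, 2): d=(2,-4) top-left  bias=+0
    (1,2)@(3, 5): e=[10,4,2] → █
    (2,2)@(5, 5): e=[2,4,10] → █
    (3,2)@(7, 5): e=[-6,4,18] → ·
    (1,3)@(3, 7): e=[14,-4,6] → ·
    (2,3)@(5, 7): e=[6,-4,14] → ·
  covered (2 px):
    · · · · · ·
    · · · · · ·
    · █ █ · · ·
    · · · · · ·
    · · · · · ·
    · · · · · ·
    · · · · · ·
    · · · · · ·
T3:
  2·area = 16
  edge (10, 14)→(2, 6): d=(-8,-8) top-left  bias=+0
  edge (2, 6)→(2, 4): d=(0,-2) top-left  bias=+0
  edge (2, 4)→(10, 14): d=(8,10) right/bottom  bias=-1
    (0,2)@(1, 5): e=[0,-2,18] → ·  [on edge]
    (1,3)@(3, 7): e=[0,2,14] → █  [on edge]
    (2,3)@(5, 7): e=[16,6,-6] → ·
    (1,4)@(3, 9): e=[-16,2,30] → ·
    (2,4)@(5, 9): e=[0,6,10] → █  [on edge]
    (3,4)@(7, 9): e=[16,10,-10] → ·
    (2,5)@(5, 11): e=[-16,6,26] → ·
    (3,5)@(7, 11): e=[0,10,6] → █  [on edge]
    (4,5)@(9, 11): e=[16,14,-14] → ·
    (3,6)@(7, 13): e=[-16,10,22] → ·
    (4,6)@(9, 13): e=[0,14,2] → █  [on edge]
    (5,6)@(11, 13): e=[16,18,-18] → ·
    (5,7)@(11, 15): e=[0,18,-2] → ·  [on edge]
  covered (4 px):
    · · · · · ·
    · · · · · ·
    · · · · · ·
    · █ · · · ·
    · · █ · · ·
    · · · █ · ·
    · · · · █ ·
    · · · · · ·

Answer: [10,14,0]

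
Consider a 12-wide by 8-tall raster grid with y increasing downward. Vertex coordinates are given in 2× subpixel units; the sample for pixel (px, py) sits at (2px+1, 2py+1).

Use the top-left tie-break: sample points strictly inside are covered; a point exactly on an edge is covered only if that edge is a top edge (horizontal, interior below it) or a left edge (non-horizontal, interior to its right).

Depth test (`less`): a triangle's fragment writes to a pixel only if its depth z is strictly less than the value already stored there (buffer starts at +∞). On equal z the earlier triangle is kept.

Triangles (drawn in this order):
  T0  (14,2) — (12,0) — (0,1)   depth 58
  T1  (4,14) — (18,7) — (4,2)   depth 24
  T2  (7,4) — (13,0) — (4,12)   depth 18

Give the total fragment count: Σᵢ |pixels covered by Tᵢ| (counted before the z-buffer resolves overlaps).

T0:
  2·area = 26  (B↔C swapped to make it positive)
  edge (14, 2)→(0, 1): d=(-14,-1) top-left  bias=+0
  edge (0, 1)→(12, 0): d=(12,-1) top-left  bias=+0
  edge (12, 0)→(14, 2): d=(2,2) right/bottom  bias=-1
    (0,0)@(1, 1): e=[1,1,24] → █
    (1,0)@(3, 1): e=[3,3,20] → █
    (2,0)@(5, 1): e=[5,5,16] → █
    (3,0)@(7, 1): e=[7,7,12] → █
    (4,0)@(9, 1): e=[9,9,8] → █
    (5,0)@(11, 1): e=[11,11,4] → █
    (6,0)@(13, 1): e=[13,13,0] → ·  [on edge]
    (0,1)@(1, 3): e=[-27,25,28] → ·
    (1,1)@(3, 3): e=[-25,27,24] → ·
    (2,1)@(5, 3): e=[-23,29,20] → ·
    (3,1)@(7, 3): e=[-21,31,16] → ·
    (4,1)@(9, 3): e=[-19,33,12] → ·
    (7,1)@(15, 3): e=[-13,39,0] → ·  [on edge]
    (8,2)@(17, 5): e=[-39,65,0] → ·  [on edge]
    (9,3)@(19, 7): e=[-65,91,0] → ·  [on edge]
    (10,4)@(21, 9): e=[-91,117,0] → ·  [on edge]
    (11,5)@(23, 11): e=[-117,143,0] → ·  [on edge]
  covered (6 px):
    █ █ █ █ █ █ · · · · · ·
    · · · · · · · · · · · ·
    · · · · · · · · · · · ·
    · · · · · · · · · · · ·
    · · · · · · · · · · · ·
    · · · · · · · · · · · ·
    · · · · · · · · · · · ·
    · · · · · · · · · · · ·
T1:
  2·area = 168  (B↔C swapped to make it positive)
  edge (4, 14)→(4, 2): d=(0,-12) top-left  bias=+0
  edge (4, 2)→(18, 7): d=(14,5) right/bottom  bias=-1
  edge (18, 7)→(4, 14): d=(-14,7) right/bottom  bias=-1
    (2,1)@(5, 3): e=[12,9,147] → █
    (3,1)@(7, 3): e=[36,-1,133] → ·
    (2,2)@(5, 5): e=[12,37,119] → █
    (3,2)@(7, 5): e=[36,27,105] → █
    (4,2)@(9, 5): e=[60,17,91] → █
    (5,2)@(11, 5): e=[84,7,77] → █
    (6,2)@(13, 5): e=[108,-3,63] → ·
    (2,3)@(5, 7): e=[12,65,91] → █
    (6,3)@(13, 7): e=[108,25,35] → █
    (7,3)@(15, 7): e=[132,15,21] → █
    (8,3)@(17, 7): e=[156,5,7] → █
    (9,3)@(19, 7): e=[180,-5,-7] → ·
  covered (21 px):
    · · · · · · · · · · · ·
    · · █ · · · · · · · · ·
    · · █ █ █ █ · · · · · ·
    · · █ █ █ █ █ █ █ · · ·
    · · █ █ █ █ █ · · · · ·
    · · █ █ █ · · · · · · ·
    · · █ · · · · · · · · ·
    · · · · · · · · · · · ·
T2:
  2·area = 36
  edge (7, 4)→(13, 0): d=(6,-4) top-left  bias=+0
  edge (13, 0)→(4, 12): d=(-9,12) right/bottom  bias=-1
  edge (4, 12)→(7, 4): d=(3,-8) top-left  bias=+0
    (4,1)@(9, 3): e=[2,21,13] → █
    (5,1)@(11, 3): e=[10,-3,29] → ·
    (3,2)@(7, 5): e=[6,27,3] → █
    (5,2)@(11, 5): e=[22,-21,35] → ·
    (3,3)@(7, 7): e=[18,9,9] → █
    (4,3)@(9, 7): e=[26,-15,25] → ·
    (3,4)@(7, 9): e=[30,-9,15] → ·
  covered (4 px):
    · · · · · · · · · · · ·
    · · · · █ · · · · · · ·
    · · · █ █ · · · · · · ·
    · · · █ · · · · · · · ·
    · · · · · · · · · · · ·
    · · · · · · · · · · · ·
    · · · · · · · · · · · ·
    · · · · · · · · · · · ·

Final: 31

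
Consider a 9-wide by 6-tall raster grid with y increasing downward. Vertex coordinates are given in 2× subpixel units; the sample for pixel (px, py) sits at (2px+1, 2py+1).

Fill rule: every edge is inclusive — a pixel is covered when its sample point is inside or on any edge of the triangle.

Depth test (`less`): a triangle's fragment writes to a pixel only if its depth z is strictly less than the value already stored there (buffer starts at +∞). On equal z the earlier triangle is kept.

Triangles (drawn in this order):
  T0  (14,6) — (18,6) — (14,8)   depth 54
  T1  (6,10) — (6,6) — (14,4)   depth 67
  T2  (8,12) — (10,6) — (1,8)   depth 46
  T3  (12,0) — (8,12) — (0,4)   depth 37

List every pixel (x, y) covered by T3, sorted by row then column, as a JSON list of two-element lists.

T0:
  2·area = 8
  edge (14, 6)→(18, 6): d=(4,0) inclusive
  edge (18, 6)→(14, 8): d=(-4,2) inclusive
  edge (14, 8)→(14, 6): d=(0,-2) inclusive
    (7,3)@(15, 7): e=[4,2,2] → #
    (8,3)@(17, 7): e=[4,-2,6] → ·
    (7,4)@(15, 9): e=[12,-6,2] → ·
  covered (1 px):
    · · · · · · · · ·
    · · · · · · · · ·
    · · · · · · · · ·
    · · · · · · · # ·
    · · · · · · · · ·
    · · · · · · · · ·
T1:
  2·area = 32
  edge (6, 10)→(6, 6): d=(0,-4) inclusive
  edge (6, 6)→(14, 4): d=(8,-2) inclusive
  edge (14, 4)→(6, 10): d=(-8,6) inclusive
    (5,2)@(11, 5): e=[20,2,10] → #
    (6,2)@(13, 5): e=[28,6,-2] → ·
    (3,3)@(7, 7): e=[4,10,18] → #
    (4,3)@(9, 7): e=[12,14,6] → #
    (5,3)@(11, 7): e=[20,18,-6] → ·
    (3,4)@(7, 9): e=[4,26,2] → #
    (4,4)@(9, 9): e=[12,30,-10] → ·
    (3,5)@(7, 11): e=[4,42,-14] → ·
  covered (4 px):
    · · · · · · · · ·
    · · · · · · · · ·
    · · · · · # · · ·
    · · · # # · · · ·
    · · · # · · · · ·
    · · · · · · · · ·
T2:
  2·area = 50  (B↔C swapped to make it positive)
  edge (8, 12)→(1, 8): d=(-7,-4) inclusive
  edge (1, 8)→(10, 6): d=(9,-2) inclusive
  edge (10, 6)→(8, 12): d=(-2,6) inclusive
    (5,1)@(11, 3): e=[75,-25,0] → ·  [on edge]
    (3,3)@(7, 7): e=[31,3,16] → #
    (4,3)@(9, 7): e=[39,7,4] → #
    (5,3)@(11, 7): e=[47,11,-8] → ·
    (1,4)@(3, 9): e=[1,13,36] → #
    (2,4)@(5, 9): e=[9,17,24] → #
    (4,4)@(9, 9): e=[25,25,0] → #  [on edge]
    (5,4)@(11, 9): e=[33,29,-12] → ·
    (1,5)@(3, 11): e=[-13,31,32] → ·
    (2,5)@(5, 11): e=[-5,35,20] → ·
    (3,5)@(7, 11): e=[3,39,8] → #
    (4,5)@(9, 11): e=[11,43,-4] → ·
  covered (7 px):
    · · · · · · · · ·
    · · · · · · · · ·
    · · · · · · · · ·
    · · · # # · · · ·
    · # # # # · · · ·
    · · · # · · · · ·
T3:
  2·area = 128
  edge (12, 0)→(8, 12): d=(-4,12) inclusive
  edge (8, 12)→(0, 4): d=(-8,-8) inclusive
  edge (0, 4)→(12, 0): d=(12,-4) inclusive
    (4,0)@(9, 1): e=[32,96,0] → #  [on edge]
    (5,0)@(11, 1): e=[8,112,8] → #
    (6,0)@(13, 1): e=[-16,128,16] → ·
    (1,1)@(3, 3): e=[96,32,0] → #  [on edge]
    (2,1)@(5, 3): e=[72,48,8] → #
    (3,1)@(7, 3): e=[48,64,16] → #
    (5,1)@(11, 3): e=[0,96,32] → #  [on edge]
    (6,1)@(13, 3): e=[-24,112,40] → ·
    (0,2)@(1, 5): e=[112,0,16] → #  [on edge]
    (5,2)@(11, 5): e=[-8,80,56] → ·
    (0,3)@(1, 7): e=[104,-16,40] → ·
    (1,3)@(3, 7): e=[80,0,48] → #  [on edge]
    (2,4)@(5, 9): e=[48,0,80] → #  [on edge]
    (4,4)@(9, 9): e=[0,32,96] → #  [on edge]
    (3,5)@(7, 11): e=[16,0,112] → #  [on edge]
  covered (20 px):
    · · · · # # · · ·
    · # # # # # · · ·
    # # # # # · · · ·
    · # # # # · · · ·
    · · # # # · · · ·
    · · · # · · · · ·

Result: [[4,0],[5,0],[1,1],[2,1],[3,1],[4,1],[5,1],[0,2],[1,2],[2,2],[3,2],[4,2],[1,3],[2,3],[3,3],[4,3],[2,4],[3,4],[4,4],[3,5]]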